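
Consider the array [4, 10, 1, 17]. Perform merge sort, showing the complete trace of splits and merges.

Merge sort trace:

Split: [4, 10, 1, 17] -> [4, 10] and [1, 17]
  Split: [4, 10] -> [4] and [10]
  Merge: [4] + [10] -> [4, 10]
  Split: [1, 17] -> [1] and [17]
  Merge: [1] + [17] -> [1, 17]
Merge: [4, 10] + [1, 17] -> [1, 4, 10, 17]

Final sorted array: [1, 4, 10, 17]

The merge sort proceeds by recursively splitting the array and merging sorted halves.
After all merges, the sorted array is [1, 4, 10, 17].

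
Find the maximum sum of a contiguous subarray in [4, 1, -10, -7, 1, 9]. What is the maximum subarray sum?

Using Kadane's algorithm on [4, 1, -10, -7, 1, 9]:

Scanning through the array:
Position 1 (value 1): max_ending_here = 5, max_so_far = 5
Position 2 (value -10): max_ending_here = -5, max_so_far = 5
Position 3 (value -7): max_ending_here = -7, max_so_far = 5
Position 4 (value 1): max_ending_here = 1, max_so_far = 5
Position 5 (value 9): max_ending_here = 10, max_so_far = 10

Maximum subarray: [1, 9]
Maximum sum: 10

The maximum subarray is [1, 9] with sum 10. This subarray runs from index 4 to index 5.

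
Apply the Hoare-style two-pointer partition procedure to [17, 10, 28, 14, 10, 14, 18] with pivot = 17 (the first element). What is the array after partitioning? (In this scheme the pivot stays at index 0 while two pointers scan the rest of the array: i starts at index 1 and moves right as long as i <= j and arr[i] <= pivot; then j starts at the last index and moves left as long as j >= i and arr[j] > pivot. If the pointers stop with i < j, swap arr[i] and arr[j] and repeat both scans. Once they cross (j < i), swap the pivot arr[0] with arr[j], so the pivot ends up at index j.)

Hoare-style two-pointer partition with pivot = 17:

Initial array: [17, 10, 28, 14, 10, 14, 18]

Pointers start at i = 1, j = 6.
i stops at index 2 (arr[2]=28 > 17), j stops at index 5 (arr[5]=14 <= 17): swap arr[2] and arr[5], array becomes [17, 10, 14, 14, 10, 28, 18]
i ends at 5, j ends at 4: the pointers have crossed (j < i), so scanning stops.

Swap pivot arr[0] with arr[4] to place pivot at position 4: [10, 10, 14, 14, 17, 28, 18]
Pivot position: 4

After partitioning with pivot 17, the array becomes [10, 10, 14, 14, 17, 28, 18]. The pivot is placed at index 4. All elements to the left of the pivot are <= 17, and all elements to the right are > 17.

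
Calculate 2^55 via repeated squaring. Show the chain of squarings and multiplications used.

Computing 2^55 by squaring (build up from 2^1; each line after the first costs one multiplication):

2^1 = 2
2^2 = (2^1)^2 = 2^2 = 4
2^3 = 2 * 2^2 = 2 * 4 = 8
2^6 = (2^3)^2 = 8^2 = 64
2^12 = (2^6)^2 = 64^2 = 4096
2^13 = 2 * 2^12 = 2 * 4096 = 8192
2^26 = (2^13)^2 = 8192^2 = 67108864
2^27 = 2 * 2^26 = 2 * 67108864 = 134217728
2^54 = (2^27)^2 = 134217728^2 = 18014398509481984
2^55 = 2 * 2^54 = 2 * 18014398509481984 = 36028797018963968

Result: 36028797018963968
Multiplications needed: 9 (9 lines after 2^1)

2^55 = 36028797018963968. Using exponentiation by squaring, this requires 9 multiplications. The key idea: if the exponent is even, square the half-power; if odd, multiply by the base once.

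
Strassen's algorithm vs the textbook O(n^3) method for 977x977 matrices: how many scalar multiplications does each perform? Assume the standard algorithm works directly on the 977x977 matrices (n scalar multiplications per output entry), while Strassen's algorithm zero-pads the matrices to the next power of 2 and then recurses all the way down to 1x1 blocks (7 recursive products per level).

Matrix multiplication for 977x977 matrices:

Strassen's algorithm requires power-of-2 dimensions. Pad 977x977 to 1024x1024 (next power of 2).

Standard algorithm: 977^3 = 932574833 multiplications
Strassen's algorithm: 7^(log2(1024)) = 7^10 = 282475249 multiplications
Savings: 932574833 - 282475249 = 650099584 multiplications

Standard: 932574833 multiplications (977^3). Strassen: 282475249 multiplications (7^10, after padding to 1024x1024). Strassen reduces 8 recursive multiplications to 7 at each level.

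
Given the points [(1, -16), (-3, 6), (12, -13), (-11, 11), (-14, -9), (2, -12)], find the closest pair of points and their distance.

Computing all pairwise distances among 6 points:

d((1, -16), (-3, 6)) = 22.3607
d((1, -16), (12, -13)) = 11.4018
d((1, -16), (-11, 11)) = 29.5466
d((1, -16), (-14, -9)) = 16.5529
d((1, -16), (2, -12)) = 4.1231 <-- minimum
d((-3, 6), (12, -13)) = 24.2074
d((-3, 6), (-11, 11)) = 9.434
d((-3, 6), (-14, -9)) = 18.6011
d((-3, 6), (2, -12)) = 18.6815
d((12, -13), (-11, 11)) = 33.2415
d((12, -13), (-14, -9)) = 26.3059
d((12, -13), (2, -12)) = 10.0499
d((-11, 11), (-14, -9)) = 20.2237
d((-11, 11), (2, -12)) = 26.4197
d((-14, -9), (2, -12)) = 16.2788

Closest pair: (1, -16) and (2, -12) with distance 4.1231

The closest pair is (1, -16) and (2, -12) with Euclidean distance 4.1231. For 6 points, brute-force pairwise comparison is shown above. For large n, the divide-and-conquer algorithm (sort by x, recurse on halves, check the dividing strip) achieves O(n log n).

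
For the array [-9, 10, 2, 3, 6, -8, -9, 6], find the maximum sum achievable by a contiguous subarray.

Using Kadane's algorithm on [-9, 10, 2, 3, 6, -8, -9, 6]:

Scanning through the array:
Position 1 (value 10): max_ending_here = 10, max_so_far = 10
Position 2 (value 2): max_ending_here = 12, max_so_far = 12
Position 3 (value 3): max_ending_here = 15, max_so_far = 15
Position 4 (value 6): max_ending_here = 21, max_so_far = 21
Position 5 (value -8): max_ending_here = 13, max_so_far = 21
Position 6 (value -9): max_ending_here = 4, max_so_far = 21
Position 7 (value 6): max_ending_here = 10, max_so_far = 21

Maximum subarray: [10, 2, 3, 6]
Maximum sum: 21

The maximum subarray is [10, 2, 3, 6] with sum 21. This subarray runs from index 1 to index 4.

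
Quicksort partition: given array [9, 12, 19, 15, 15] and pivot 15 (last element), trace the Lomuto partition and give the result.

Lomuto partition with pivot = 15:

Initial array: [9, 12, 19, 15, 15]

arr[0]=9 <= 15: swap with position 0, array becomes [9, 12, 19, 15, 15]
arr[1]=12 <= 15: swap with position 1, array becomes [9, 12, 19, 15, 15]
arr[2]=19 > 15: no swap
arr[3]=15 <= 15: swap with position 2, array becomes [9, 12, 15, 19, 15]

Place pivot at position 3: [9, 12, 15, 15, 19]
Pivot position: 3

After partitioning with pivot 15, the array becomes [9, 12, 15, 15, 19]. The pivot is placed at index 3. All elements to the left of the pivot are <= 15, and all elements to the right are > 15.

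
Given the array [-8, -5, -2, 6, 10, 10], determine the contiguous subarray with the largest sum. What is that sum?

Using Kadane's algorithm on [-8, -5, -2, 6, 10, 10]:

Scanning through the array:
Position 1 (value -5): max_ending_here = -5, max_so_far = -5
Position 2 (value -2): max_ending_here = -2, max_so_far = -2
Position 3 (value 6): max_ending_here = 6, max_so_far = 6
Position 4 (value 10): max_ending_here = 16, max_so_far = 16
Position 5 (value 10): max_ending_here = 26, max_so_far = 26

Maximum subarray: [6, 10, 10]
Maximum sum: 26

The maximum subarray is [6, 10, 10] with sum 26. This subarray runs from index 3 to index 5.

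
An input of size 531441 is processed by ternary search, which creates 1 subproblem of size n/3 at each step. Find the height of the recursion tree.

For divide and conquer with division factor 3:

Problem sizes at each level:
Level 0: 531441
Level 1: 177147
Level 2: 59049
Level 3: 19683
Level 4: 6561
Level 5: 2187
Level 6: 729
Level 7: 243
Level 8: 81
Level 9: 27
Level 10: 9
Level 11: 3
Level 12: 1

The root is level 0 and the size-1 base case is level 12 (the tree spans levels 0 through 12, i.e. 13 levels counting the root), so the depth is the number of divisions: log_3(531441) = 12

The recursion tree depth is log_3(531441) = 12. At each level, the problem size is divided by 3, so it takes 12 divisions to reduce to a base case of size 1. The algorithm makes 1 recursive call at each level.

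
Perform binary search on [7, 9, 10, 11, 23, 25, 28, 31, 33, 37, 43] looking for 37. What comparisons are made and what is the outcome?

Binary search for 37 in [7, 9, 10, 11, 23, 25, 28, 31, 33, 37, 43]:

lo=0, hi=10, mid=5, arr[mid]=25 -> 25 < 37, search right half
lo=6, hi=10, mid=8, arr[mid]=33 -> 33 < 37, search right half
lo=9, hi=10, mid=9, arr[mid]=37 -> Found target at index 9!

Binary search finds 37 at index 9 after 3 comparisons. The search repeatedly halves the search space by comparing with the middle element.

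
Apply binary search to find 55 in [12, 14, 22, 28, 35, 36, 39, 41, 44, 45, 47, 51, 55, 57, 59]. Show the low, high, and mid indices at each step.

Binary search for 55 in [12, 14, 22, 28, 35, 36, 39, 41, 44, 45, 47, 51, 55, 57, 59]:

lo=0, hi=14, mid=7, arr[mid]=41 -> 41 < 55, search right half
lo=8, hi=14, mid=11, arr[mid]=51 -> 51 < 55, search right half
lo=12, hi=14, mid=13, arr[mid]=57 -> 57 > 55, search left half
lo=12, hi=12, mid=12, arr[mid]=55 -> Found target at index 12!

Binary search finds 55 at index 12 after 4 comparisons. The search repeatedly halves the search space by comparing with the middle element.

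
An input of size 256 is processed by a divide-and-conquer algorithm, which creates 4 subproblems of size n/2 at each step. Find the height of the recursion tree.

For divide and conquer with division factor 2:

Problem sizes at each level:
Level 0: 256
Level 1: 128
Level 2: 64
Level 3: 32
Level 4: 16
Level 5: 8
Level 6: 4
Level 7: 2
Level 8: 1

The root is level 0 and the size-1 base case is level 8 (the tree spans levels 0 through 8, i.e. 9 levels counting the root), so the depth is the number of divisions: log_2(256) = 8

The recursion tree depth is log_2(256) = 8. At each level, the problem size is divided by 2, so it takes 8 divisions to reduce to a base case of size 1. The algorithm makes 4 recursive calls at each level.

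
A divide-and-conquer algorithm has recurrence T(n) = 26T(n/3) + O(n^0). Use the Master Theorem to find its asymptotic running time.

Master Theorem for T(n) = 26T(n/3) + O(n^0):

a = 26, b = 3, c = 0
log_b(a) = log_3(26) = 2.9656

Case 1: c = 0 < log_3(26) = 2.9656
T(n) = O(n^(log_3 26))

For T(n) = 26T(n/3) + O(n^0): log_3(26) = 2.9656. This is Case 1 of the Master Theorem (c < log_b(a), work dominated by leaves), giving O(n^(log_3 26)).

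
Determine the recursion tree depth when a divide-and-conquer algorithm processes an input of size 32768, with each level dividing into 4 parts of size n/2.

For divide and conquer with division factor 2:

Problem sizes at each level:
Level 0: 32768
Level 1: 16384
Level 2: 8192
Level 3: 4096
Level 4: 2048
Level 5: 1024
Level 6: 512
Level 7: 256
Level 8: 128
Level 9: 64
Level 10: 32
Level 11: 16
Level 12: 8
Level 13: 4
Level 14: 2
Level 15: 1

The root is level 0 and the size-1 base case is level 15 (the tree spans levels 0 through 15, i.e. 16 levels counting the root), so the depth is the number of divisions: log_2(32768) = 15

The recursion tree depth is log_2(32768) = 15. At each level, the problem size is divided by 2, so it takes 15 divisions to reduce to a base case of size 1. The algorithm makes 4 recursive calls at each level.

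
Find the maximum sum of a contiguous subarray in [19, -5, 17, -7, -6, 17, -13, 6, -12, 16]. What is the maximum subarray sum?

Using Kadane's algorithm on [19, -5, 17, -7, -6, 17, -13, 6, -12, 16]:

Scanning through the array:
Position 1 (value -5): max_ending_here = 14, max_so_far = 19
Position 2 (value 17): max_ending_here = 31, max_so_far = 31
Position 3 (value -7): max_ending_here = 24, max_so_far = 31
Position 4 (value -6): max_ending_here = 18, max_so_far = 31
Position 5 (value 17): max_ending_here = 35, max_so_far = 35
Position 6 (value -13): max_ending_here = 22, max_so_far = 35
Position 7 (value 6): max_ending_here = 28, max_so_far = 35
Position 8 (value -12): max_ending_here = 16, max_so_far = 35
Position 9 (value 16): max_ending_here = 32, max_so_far = 35

Maximum subarray: [19, -5, 17, -7, -6, 17]
Maximum sum: 35

The maximum subarray is [19, -5, 17, -7, -6, 17] with sum 35. This subarray runs from index 0 to index 5.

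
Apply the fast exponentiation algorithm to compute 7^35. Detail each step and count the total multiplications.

Computing 7^35 by squaring (build up from 7^1; each line after the first costs one multiplication):

7^1 = 7
7^2 = (7^1)^2 = 7^2 = 49
7^4 = (7^2)^2 = 49^2 = 2401
7^8 = (7^4)^2 = 2401^2 = 5764801
7^16 = (7^8)^2 = 5764801^2 = 33232930569601
7^17 = 7 * 7^16 = 7 * 33232930569601 = 232630513987207
7^34 = (7^17)^2 = 232630513987207^2 = 54116956037952111668959660849
7^35 = 7 * 7^34 = 7 * 54116956037952111668959660849 = 378818692265664781682717625943

Result: 378818692265664781682717625943
Multiplications needed: 7 (7 lines after 7^1)

7^35 = 378818692265664781682717625943. Using exponentiation by squaring, this requires 7 multiplications. The key idea: if the exponent is even, square the half-power; if odd, multiply by the base once.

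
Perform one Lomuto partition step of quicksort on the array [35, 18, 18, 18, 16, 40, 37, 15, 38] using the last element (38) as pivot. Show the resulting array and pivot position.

Lomuto partition with pivot = 38:

Initial array: [35, 18, 18, 18, 16, 40, 37, 15, 38]

arr[0]=35 <= 38: swap with position 0, array becomes [35, 18, 18, 18, 16, 40, 37, 15, 38]
arr[1]=18 <= 38: swap with position 1, array becomes [35, 18, 18, 18, 16, 40, 37, 15, 38]
arr[2]=18 <= 38: swap with position 2, array becomes [35, 18, 18, 18, 16, 40, 37, 15, 38]
arr[3]=18 <= 38: swap with position 3, array becomes [35, 18, 18, 18, 16, 40, 37, 15, 38]
arr[4]=16 <= 38: swap with position 4, array becomes [35, 18, 18, 18, 16, 40, 37, 15, 38]
arr[5]=40 > 38: no swap
arr[6]=37 <= 38: swap with position 5, array becomes [35, 18, 18, 18, 16, 37, 40, 15, 38]
arr[7]=15 <= 38: swap with position 6, array becomes [35, 18, 18, 18, 16, 37, 15, 40, 38]

Place pivot at position 7: [35, 18, 18, 18, 16, 37, 15, 38, 40]
Pivot position: 7

After partitioning with pivot 38, the array becomes [35, 18, 18, 18, 16, 37, 15, 38, 40]. The pivot is placed at index 7. All elements to the left of the pivot are <= 38, and all elements to the right are > 38.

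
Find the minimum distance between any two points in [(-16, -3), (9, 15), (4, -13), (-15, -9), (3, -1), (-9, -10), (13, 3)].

Computing all pairwise distances among 7 points:

d((-16, -3), (9, 15)) = 30.8058
d((-16, -3), (4, -13)) = 22.3607
d((-16, -3), (-15, -9)) = 6.0828 <-- minimum
d((-16, -3), (3, -1)) = 19.105
d((-16, -3), (-9, -10)) = 9.8995
d((-16, -3), (13, 3)) = 29.6142
d((9, 15), (4, -13)) = 28.4429
d((9, 15), (-15, -9)) = 33.9411
d((9, 15), (3, -1)) = 17.088
d((9, 15), (-9, -10)) = 30.8058
d((9, 15), (13, 3)) = 12.6491
d((4, -13), (-15, -9)) = 19.4165
d((4, -13), (3, -1)) = 12.0416
d((4, -13), (-9, -10)) = 13.3417
d((4, -13), (13, 3)) = 18.3576
d((-15, -9), (3, -1)) = 19.6977
d((-15, -9), (-9, -10)) = 6.0828 <-- minimum
d((-15, -9), (13, 3)) = 30.4631
d((3, -1), (-9, -10)) = 15.0
d((3, -1), (13, 3)) = 10.7703
d((-9, -10), (13, 3)) = 25.5539

Minimum distance: 6.0828 (tie among 2 pairs: (-16, -3) and (-15, -9); (-15, -9) and (-9, -10))

The minimum Euclidean distance is 6.0828. There is a tie: 2 pairs achieve this minimum — (-16, -3) and (-15, -9); (-15, -9) and (-9, -10). Any of these is a valid closest pair. For 7 points, brute-force pairwise comparison is shown above. For large n, the divide-and-conquer algorithm (sort by x, recurse on halves, check the dividing strip) achieves O(n log n).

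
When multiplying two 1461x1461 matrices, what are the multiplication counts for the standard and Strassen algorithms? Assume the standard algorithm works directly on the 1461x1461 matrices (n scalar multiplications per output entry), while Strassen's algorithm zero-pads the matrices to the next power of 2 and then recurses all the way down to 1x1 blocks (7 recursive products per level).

Matrix multiplication for 1461x1461 matrices:

Strassen's algorithm requires power-of-2 dimensions. Pad 1461x1461 to 2048x2048 (next power of 2).

Standard algorithm: 1461^3 = 3118535181 multiplications
Strassen's algorithm: 7^(log2(2048)) = 7^11 = 1977326743 multiplications
Savings: 3118535181 - 1977326743 = 1141208438 multiplications

Standard: 3118535181 multiplications (1461^3). Strassen: 1977326743 multiplications (7^11, after padding to 2048x2048). Strassen reduces 8 recursive multiplications to 7 at each level.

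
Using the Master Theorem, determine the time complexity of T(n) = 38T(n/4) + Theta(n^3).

Master Theorem for T(n) = 38T(n/4) + O(n^3):

a = 38, b = 4, c = 3
log_b(a) = log_4(38) = 2.6240

Case 3: c = 3 > log_4(38) = 2.6240
T(n) = O(n^3) = O(n^3)

For T(n) = 38T(n/4) + O(n^3): log_4(38) = 2.6240. This is Case 3 of the Master Theorem (c > log_b(a), work dominated by root), giving O(n^3).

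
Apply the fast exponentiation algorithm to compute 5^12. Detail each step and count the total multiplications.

Computing 5^12 by squaring (build up from 5^1; each line after the first costs one multiplication):

5^1 = 5
5^2 = (5^1)^2 = 5^2 = 25
5^3 = 5 * 5^2 = 5 * 25 = 125
5^6 = (5^3)^2 = 125^2 = 15625
5^12 = (5^6)^2 = 15625^2 = 244140625

Result: 244140625
Multiplications needed: 4 (4 lines after 5^1)

5^12 = 244140625. Using exponentiation by squaring, this requires 4 multiplications. The key idea: if the exponent is even, square the half-power; if odd, multiply by the base once.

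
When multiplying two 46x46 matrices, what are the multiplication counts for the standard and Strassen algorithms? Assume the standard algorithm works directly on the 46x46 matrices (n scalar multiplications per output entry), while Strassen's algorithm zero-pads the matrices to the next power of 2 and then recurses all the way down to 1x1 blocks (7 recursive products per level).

Matrix multiplication for 46x46 matrices:

Strassen's algorithm requires power-of-2 dimensions. Pad 46x46 to 64x64 (next power of 2).

Standard algorithm: 46^3 = 97336 multiplications
Strassen's algorithm: 7^(log2(64)) = 7^6 = 117649 multiplications
Difference: 97336 - 117649 = -20313 (Strassen uses MORE here due to padding overhead — for small or just-over-power-of-2 n, padding can outweigh the per-level savings)

Standard: 97336 multiplications (46^3). Strassen: 117649 multiplications (7^6, after padding to 64x64). Strassen reduces 8 recursive multiplications to 7 at each level.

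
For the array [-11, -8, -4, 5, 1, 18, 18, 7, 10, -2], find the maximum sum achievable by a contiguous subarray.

Using Kadane's algorithm on [-11, -8, -4, 5, 1, 18, 18, 7, 10, -2]:

Scanning through the array:
Position 1 (value -8): max_ending_here = -8, max_so_far = -8
Position 2 (value -4): max_ending_here = -4, max_so_far = -4
Position 3 (value 5): max_ending_here = 5, max_so_far = 5
Position 4 (value 1): max_ending_here = 6, max_so_far = 6
Position 5 (value 18): max_ending_here = 24, max_so_far = 24
Position 6 (value 18): max_ending_here = 42, max_so_far = 42
Position 7 (value 7): max_ending_here = 49, max_so_far = 49
Position 8 (value 10): max_ending_here = 59, max_so_far = 59
Position 9 (value -2): max_ending_here = 57, max_so_far = 59

Maximum subarray: [5, 1, 18, 18, 7, 10]
Maximum sum: 59

The maximum subarray is [5, 1, 18, 18, 7, 10] with sum 59. This subarray runs from index 3 to index 8.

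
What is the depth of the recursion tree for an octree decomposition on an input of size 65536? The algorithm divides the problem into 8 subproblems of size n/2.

For divide and conquer with division factor 2:

Problem sizes at each level:
Level 0: 65536
Level 1: 32768
Level 2: 16384
Level 3: 8192
Level 4: 4096
Level 5: 2048
Level 6: 1024
Level 7: 512
Level 8: 256
Level 9: 128
Level 10: 64
Level 11: 32
Level 12: 16
Level 13: 8
Level 14: 4
Level 15: 2
Level 16: 1

The root is level 0 and the size-1 base case is level 16 (the tree spans levels 0 through 16, i.e. 17 levels counting the root), so the depth is the number of divisions: log_2(65536) = 16

The recursion tree depth is log_2(65536) = 16. At each level, the problem size is divided by 2, so it takes 16 divisions to reduce to a base case of size 1. The algorithm makes 8 recursive calls at each level.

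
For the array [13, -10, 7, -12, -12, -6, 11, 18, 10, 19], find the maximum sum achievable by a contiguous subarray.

Using Kadane's algorithm on [13, -10, 7, -12, -12, -6, 11, 18, 10, 19]:

Scanning through the array:
Position 1 (value -10): max_ending_here = 3, max_so_far = 13
Position 2 (value 7): max_ending_here = 10, max_so_far = 13
Position 3 (value -12): max_ending_here = -2, max_so_far = 13
Position 4 (value -12): max_ending_here = -12, max_so_far = 13
Position 5 (value -6): max_ending_here = -6, max_so_far = 13
Position 6 (value 11): max_ending_here = 11, max_so_far = 13
Position 7 (value 18): max_ending_here = 29, max_so_far = 29
Position 8 (value 10): max_ending_here = 39, max_so_far = 39
Position 9 (value 19): max_ending_here = 58, max_so_far = 58

Maximum subarray: [11, 18, 10, 19]
Maximum sum: 58

The maximum subarray is [11, 18, 10, 19] with sum 58. This subarray runs from index 6 to index 9.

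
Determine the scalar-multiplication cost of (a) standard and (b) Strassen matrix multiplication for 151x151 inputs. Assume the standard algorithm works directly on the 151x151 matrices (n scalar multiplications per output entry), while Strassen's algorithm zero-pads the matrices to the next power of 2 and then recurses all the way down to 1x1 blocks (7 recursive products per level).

Matrix multiplication for 151x151 matrices:

Strassen's algorithm requires power-of-2 dimensions. Pad 151x151 to 256x256 (next power of 2).

Standard algorithm: 151^3 = 3442951 multiplications
Strassen's algorithm: 7^(log2(256)) = 7^8 = 5764801 multiplications
Difference: 3442951 - 5764801 = -2321850 (Strassen uses MORE here due to padding overhead — for small or just-over-power-of-2 n, padding can outweigh the per-level savings)

Standard: 3442951 multiplications (151^3). Strassen: 5764801 multiplications (7^8, after padding to 256x256). Strassen reduces 8 recursive multiplications to 7 at each level.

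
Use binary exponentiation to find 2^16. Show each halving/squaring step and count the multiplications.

Computing 2^16 by squaring (build up from 2^1; each line after the first costs one multiplication):

2^1 = 2
2^2 = (2^1)^2 = 2^2 = 4
2^4 = (2^2)^2 = 4^2 = 16
2^8 = (2^4)^2 = 16^2 = 256
2^16 = (2^8)^2 = 256^2 = 65536

Result: 65536
Multiplications needed: 4 (4 lines after 2^1)

2^16 = 65536. Using exponentiation by squaring, this requires 4 multiplications. The key idea: if the exponent is even, square the half-power; if odd, multiply by the base once.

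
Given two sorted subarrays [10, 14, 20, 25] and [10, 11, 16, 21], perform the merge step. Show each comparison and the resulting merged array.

Merging process:

Compare 10 vs 10: take 10 from left. Merged: [10]
Compare 14 vs 10: take 10 from right. Merged: [10, 10]
Compare 14 vs 11: take 11 from right. Merged: [10, 10, 11]
Compare 14 vs 16: take 14 from left. Merged: [10, 10, 11, 14]
Compare 20 vs 16: take 16 from right. Merged: [10, 10, 11, 14, 16]
Compare 20 vs 21: take 20 from left. Merged: [10, 10, 11, 14, 16, 20]
Compare 25 vs 21: take 21 from right. Merged: [10, 10, 11, 14, 16, 20, 21]
Append remaining from left: [25]. Merged: [10, 10, 11, 14, 16, 20, 21, 25]

Final merged array: [10, 10, 11, 14, 16, 20, 21, 25]
Total comparisons: 7

The merged array is [10, 10, 11, 14, 16, 20, 21, 25], requiring 7 comparisons. The merge step runs in O(n) time where n is the total number of elements.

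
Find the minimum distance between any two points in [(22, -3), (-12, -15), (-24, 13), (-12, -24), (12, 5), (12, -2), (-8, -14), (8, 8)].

Computing all pairwise distances among 8 points:

d((22, -3), (-12, -15)) = 36.0555
d((22, -3), (-24, 13)) = 48.7032
d((22, -3), (-12, -24)) = 39.9625
d((22, -3), (12, 5)) = 12.8062
d((22, -3), (12, -2)) = 10.0499
d((22, -3), (-8, -14)) = 31.9531
d((22, -3), (8, 8)) = 17.8045
d((-12, -15), (-24, 13)) = 30.4631
d((-12, -15), (-12, -24)) = 9.0
d((-12, -15), (12, 5)) = 31.241
d((-12, -15), (12, -2)) = 27.2947
d((-12, -15), (-8, -14)) = 4.1231 <-- minimum
d((-12, -15), (8, 8)) = 30.4795
d((-24, 13), (-12, -24)) = 38.8973
d((-24, 13), (12, 5)) = 36.8782
d((-24, 13), (12, -2)) = 39.0
d((-24, 13), (-8, -14)) = 31.3847
d((-24, 13), (8, 8)) = 32.3883
d((-12, -24), (12, 5)) = 37.6431
d((-12, -24), (12, -2)) = 32.5576
d((-12, -24), (-8, -14)) = 10.7703
d((-12, -24), (8, 8)) = 37.7359
d((12, 5), (12, -2)) = 7.0
d((12, 5), (-8, -14)) = 27.5862
d((12, 5), (8, 8)) = 5.0
d((12, -2), (-8, -14)) = 23.3238
d((12, -2), (8, 8)) = 10.7703
d((-8, -14), (8, 8)) = 27.2029

Closest pair: (-12, -15) and (-8, -14) with distance 4.1231

The closest pair is (-12, -15) and (-8, -14) with Euclidean distance 4.1231. For 8 points, brute-force pairwise comparison is shown above. For large n, the divide-and-conquer algorithm (sort by x, recurse on halves, check the dividing strip) achieves O(n log n).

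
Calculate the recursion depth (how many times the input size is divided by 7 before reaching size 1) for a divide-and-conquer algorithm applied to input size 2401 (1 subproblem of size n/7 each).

For divide and conquer with division factor 7:

Problem sizes at each level:
Level 0: 2401
Level 1: 343
Level 2: 49
Level 3: 7
Level 4: 1

The root is level 0 and the size-1 base case is level 4 (the tree spans levels 0 through 4, i.e. 5 levels counting the root), so the depth is the number of divisions: log_7(2401) = 4

The recursion tree depth is log_7(2401) = 4. At each level, the problem size is divided by 7, so it takes 4 divisions to reduce to a base case of size 1. The algorithm makes 1 recursive call at each level.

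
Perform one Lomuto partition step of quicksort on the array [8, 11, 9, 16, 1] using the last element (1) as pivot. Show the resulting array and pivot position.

Lomuto partition with pivot = 1:

Initial array: [8, 11, 9, 16, 1]

arr[0]=8 > 1: no swap
arr[1]=11 > 1: no swap
arr[2]=9 > 1: no swap
arr[3]=16 > 1: no swap

Place pivot at position 0: [1, 11, 9, 16, 8]
Pivot position: 0

After partitioning with pivot 1, the array becomes [1, 11, 9, 16, 8]. The pivot is placed at index 0. All elements to the left of the pivot are <= 1, and all elements to the right are > 1.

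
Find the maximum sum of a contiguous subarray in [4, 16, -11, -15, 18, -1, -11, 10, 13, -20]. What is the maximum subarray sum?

Using Kadane's algorithm on [4, 16, -11, -15, 18, -1, -11, 10, 13, -20]:

Scanning through the array:
Position 1 (value 16): max_ending_here = 20, max_so_far = 20
Position 2 (value -11): max_ending_here = 9, max_so_far = 20
Position 3 (value -15): max_ending_here = -6, max_so_far = 20
Position 4 (value 18): max_ending_here = 18, max_so_far = 20
Position 5 (value -1): max_ending_here = 17, max_so_far = 20
Position 6 (value -11): max_ending_here = 6, max_so_far = 20
Position 7 (value 10): max_ending_here = 16, max_so_far = 20
Position 8 (value 13): max_ending_here = 29, max_so_far = 29
Position 9 (value -20): max_ending_here = 9, max_so_far = 29

Maximum subarray: [18, -1, -11, 10, 13]
Maximum sum: 29

The maximum subarray is [18, -1, -11, 10, 13] with sum 29. This subarray runs from index 4 to index 8.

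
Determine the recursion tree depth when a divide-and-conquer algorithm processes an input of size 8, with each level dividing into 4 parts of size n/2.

For divide and conquer with division factor 2:

Problem sizes at each level:
Level 0: 8
Level 1: 4
Level 2: 2
Level 3: 1

The root is level 0 and the size-1 base case is level 3 (the tree spans levels 0 through 3, i.e. 4 levels counting the root), so the depth is the number of divisions: log_2(8) = 3

The recursion tree depth is log_2(8) = 3. At each level, the problem size is divided by 2, so it takes 3 divisions to reduce to a base case of size 1. The algorithm makes 4 recursive calls at each level.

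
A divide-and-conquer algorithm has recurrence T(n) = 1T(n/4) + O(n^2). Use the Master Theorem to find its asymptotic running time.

Master Theorem for T(n) = 1T(n/4) + O(n^2):

a = 1, b = 4, c = 2
log_b(a) = log_4(1) = 0.0000

Case 3: c = 2 > log_4(1) = 0.0000
T(n) = O(n^2) = O(n^2)

For T(n) = 1T(n/4) + O(n^2): log_4(1) = 0.0000. This is Case 3 of the Master Theorem (c > log_b(a), work dominated by root), giving O(n^2).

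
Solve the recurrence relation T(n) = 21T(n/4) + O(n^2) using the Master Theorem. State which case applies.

Master Theorem for T(n) = 21T(n/4) + O(n^2):

a = 21, b = 4, c = 2
log_b(a) = log_4(21) = 2.1962

Case 1: c = 2 < log_4(21) = 2.1962
T(n) = O(n^(log_4 21))

For T(n) = 21T(n/4) + O(n^2): log_4(21) = 2.1962. This is Case 1 of the Master Theorem (c < log_b(a), work dominated by leaves), giving O(n^(log_4 21)).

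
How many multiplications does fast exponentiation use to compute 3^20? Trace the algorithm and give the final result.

Computing 3^20 by squaring (build up from 3^1; each line after the first costs one multiplication):

3^1 = 3
3^2 = (3^1)^2 = 3^2 = 9
3^4 = (3^2)^2 = 9^2 = 81
3^5 = 3 * 3^4 = 3 * 81 = 243
3^10 = (3^5)^2 = 243^2 = 59049
3^20 = (3^10)^2 = 59049^2 = 3486784401

Result: 3486784401
Multiplications needed: 5 (5 lines after 3^1)

3^20 = 3486784401. Using exponentiation by squaring, this requires 5 multiplications. The key idea: if the exponent is even, square the half-power; if odd, multiply by the base once.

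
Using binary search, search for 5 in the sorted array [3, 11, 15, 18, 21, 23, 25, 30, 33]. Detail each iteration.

Binary search for 5 in [3, 11, 15, 18, 21, 23, 25, 30, 33]:

lo=0, hi=8, mid=4, arr[mid]=21 -> 21 > 5, search left half
lo=0, hi=3, mid=1, arr[mid]=11 -> 11 > 5, search left half
lo=0, hi=0, mid=0, arr[mid]=3 -> 3 < 5, search right half
lo=1 > hi=0, target 5 not found

Binary search determines that 5 is not in the array after 3 comparisons. The search space was exhausted without finding the target.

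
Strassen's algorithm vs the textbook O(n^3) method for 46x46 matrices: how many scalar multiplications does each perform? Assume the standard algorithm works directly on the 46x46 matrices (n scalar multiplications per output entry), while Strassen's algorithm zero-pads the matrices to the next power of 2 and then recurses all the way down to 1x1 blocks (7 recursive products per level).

Matrix multiplication for 46x46 matrices:

Strassen's algorithm requires power-of-2 dimensions. Pad 46x46 to 64x64 (next power of 2).

Standard algorithm: 46^3 = 97336 multiplications
Strassen's algorithm: 7^(log2(64)) = 7^6 = 117649 multiplications
Difference: 97336 - 117649 = -20313 (Strassen uses MORE here due to padding overhead — for small or just-over-power-of-2 n, padding can outweigh the per-level savings)

Standard: 97336 multiplications (46^3). Strassen: 117649 multiplications (7^6, after padding to 64x64). Strassen reduces 8 recursive multiplications to 7 at each level.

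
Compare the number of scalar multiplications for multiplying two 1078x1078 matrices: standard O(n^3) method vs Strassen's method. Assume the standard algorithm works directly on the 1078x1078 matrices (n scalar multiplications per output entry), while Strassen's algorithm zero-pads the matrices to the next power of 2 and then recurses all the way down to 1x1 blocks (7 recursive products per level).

Matrix multiplication for 1078x1078 matrices:

Strassen's algorithm requires power-of-2 dimensions. Pad 1078x1078 to 2048x2048 (next power of 2).

Standard algorithm: 1078^3 = 1252726552 multiplications
Strassen's algorithm: 7^(log2(2048)) = 7^11 = 1977326743 multiplications
Difference: 1252726552 - 1977326743 = -724600191 (Strassen uses MORE here due to padding overhead — for small or just-over-power-of-2 n, padding can outweigh the per-level savings)

Standard: 1252726552 multiplications (1078^3). Strassen: 1977326743 multiplications (7^11, after padding to 2048x2048). Strassen reduces 8 recursive multiplications to 7 at each level.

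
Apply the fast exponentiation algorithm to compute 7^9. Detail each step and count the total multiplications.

Computing 7^9 by squaring (build up from 7^1; each line after the first costs one multiplication):

7^1 = 7
7^2 = (7^1)^2 = 7^2 = 49
7^4 = (7^2)^2 = 49^2 = 2401
7^8 = (7^4)^2 = 2401^2 = 5764801
7^9 = 7 * 7^8 = 7 * 5764801 = 40353607

Result: 40353607
Multiplications needed: 4 (4 lines after 7^1)

7^9 = 40353607. Using exponentiation by squaring, this requires 4 multiplications. The key idea: if the exponent is even, square the half-power; if odd, multiply by the base once.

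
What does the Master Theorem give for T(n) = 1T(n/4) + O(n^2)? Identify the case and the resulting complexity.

Master Theorem for T(n) = 1T(n/4) + O(n^2):

a = 1, b = 4, c = 2
log_b(a) = log_4(1) = 0.0000

Case 3: c = 2 > log_4(1) = 0.0000
T(n) = O(n^2) = O(n^2)

For T(n) = 1T(n/4) + O(n^2): log_4(1) = 0.0000. This is Case 3 of the Master Theorem (c > log_b(a), work dominated by root), giving O(n^2).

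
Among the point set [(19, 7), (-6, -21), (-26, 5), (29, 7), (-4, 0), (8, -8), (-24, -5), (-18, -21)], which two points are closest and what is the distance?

Computing all pairwise distances among 8 points:

d((19, 7), (-6, -21)) = 37.5366
d((19, 7), (-26, 5)) = 45.0444
d((19, 7), (29, 7)) = 10.0 <-- minimum
d((19, 7), (-4, 0)) = 24.0416
d((19, 7), (8, -8)) = 18.6011
d((19, 7), (-24, -5)) = 44.643
d((19, 7), (-18, -21)) = 46.4004
d((-6, -21), (-26, 5)) = 32.8024
d((-6, -21), (29, 7)) = 44.8219
d((-6, -21), (-4, 0)) = 21.095
d((-6, -21), (8, -8)) = 19.105
d((-6, -21), (-24, -5)) = 24.0832
d((-6, -21), (-18, -21)) = 12.0
d((-26, 5), (29, 7)) = 55.0364
d((-26, 5), (-4, 0)) = 22.561
d((-26, 5), (8, -8)) = 36.4005
d((-26, 5), (-24, -5)) = 10.198
d((-26, 5), (-18, -21)) = 27.2029
d((29, 7), (-4, 0)) = 33.7343
d((29, 7), (8, -8)) = 25.807
d((29, 7), (-24, -5)) = 54.3415
d((29, 7), (-18, -21)) = 54.7083
d((-4, 0), (8, -8)) = 14.4222
d((-4, 0), (-24, -5)) = 20.6155
d((-4, 0), (-18, -21)) = 25.2389
d((8, -8), (-24, -5)) = 32.1403
d((8, -8), (-18, -21)) = 29.0689
d((-24, -5), (-18, -21)) = 17.088

Closest pair: (19, 7) and (29, 7) with distance 10.0

The closest pair is (19, 7) and (29, 7) with Euclidean distance 10.0. For 8 points, brute-force pairwise comparison is shown above. For large n, the divide-and-conquer algorithm (sort by x, recurse on halves, check the dividing strip) achieves O(n log n).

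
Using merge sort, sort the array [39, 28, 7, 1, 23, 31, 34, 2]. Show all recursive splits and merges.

Merge sort trace:

Split: [39, 28, 7, 1, 23, 31, 34, 2] -> [39, 28, 7, 1] and [23, 31, 34, 2]
  Split: [39, 28, 7, 1] -> [39, 28] and [7, 1]
    Split: [39, 28] -> [39] and [28]
    Merge: [39] + [28] -> [28, 39]
    Split: [7, 1] -> [7] and [1]
    Merge: [7] + [1] -> [1, 7]
  Merge: [28, 39] + [1, 7] -> [1, 7, 28, 39]
  Split: [23, 31, 34, 2] -> [23, 31] and [34, 2]
    Split: [23, 31] -> [23] and [31]
    Merge: [23] + [31] -> [23, 31]
    Split: [34, 2] -> [34] and [2]
    Merge: [34] + [2] -> [2, 34]
  Merge: [23, 31] + [2, 34] -> [2, 23, 31, 34]
Merge: [1, 7, 28, 39] + [2, 23, 31, 34] -> [1, 2, 7, 23, 28, 31, 34, 39]

Final sorted array: [1, 2, 7, 23, 28, 31, 34, 39]

The merge sort proceeds by recursively splitting the array and merging sorted halves.
After all merges, the sorted array is [1, 2, 7, 23, 28, 31, 34, 39].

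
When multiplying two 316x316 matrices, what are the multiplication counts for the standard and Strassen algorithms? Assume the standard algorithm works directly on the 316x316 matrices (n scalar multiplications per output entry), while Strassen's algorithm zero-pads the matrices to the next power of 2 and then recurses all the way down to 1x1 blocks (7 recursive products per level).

Matrix multiplication for 316x316 matrices:

Strassen's algorithm requires power-of-2 dimensions. Pad 316x316 to 512x512 (next power of 2).

Standard algorithm: 316^3 = 31554496 multiplications
Strassen's algorithm: 7^(log2(512)) = 7^9 = 40353607 multiplications
Difference: 31554496 - 40353607 = -8799111 (Strassen uses MORE here due to padding overhead — for small or just-over-power-of-2 n, padding can outweigh the per-level savings)

Standard: 31554496 multiplications (316^3). Strassen: 40353607 multiplications (7^9, after padding to 512x512). Strassen reduces 8 recursive multiplications to 7 at each level.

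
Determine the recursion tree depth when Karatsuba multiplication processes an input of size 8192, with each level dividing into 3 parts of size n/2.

For divide and conquer with division factor 2:

Problem sizes at each level:
Level 0: 8192
Level 1: 4096
Level 2: 2048
Level 3: 1024
Level 4: 512
Level 5: 256
Level 6: 128
Level 7: 64
Level 8: 32
Level 9: 16
Level 10: 8
Level 11: 4
Level 12: 2
Level 13: 1

The root is level 0 and the size-1 base case is level 13 (the tree spans levels 0 through 13, i.e. 14 levels counting the root), so the depth is the number of divisions: log_2(8192) = 13

The recursion tree depth is log_2(8192) = 13. At each level, the problem size is divided by 2, so it takes 13 divisions to reduce to a base case of size 1. The algorithm makes 3 recursive calls at each level.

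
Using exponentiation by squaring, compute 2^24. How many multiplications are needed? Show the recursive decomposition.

Computing 2^24 by squaring (build up from 2^1; each line after the first costs one multiplication):

2^1 = 2
2^2 = (2^1)^2 = 2^2 = 4
2^3 = 2 * 2^2 = 2 * 4 = 8
2^6 = (2^3)^2 = 8^2 = 64
2^12 = (2^6)^2 = 64^2 = 4096
2^24 = (2^12)^2 = 4096^2 = 16777216

Result: 16777216
Multiplications needed: 5 (5 lines after 2^1)

2^24 = 16777216. Using exponentiation by squaring, this requires 5 multiplications. The key idea: if the exponent is even, square the half-power; if odd, multiply by the base once.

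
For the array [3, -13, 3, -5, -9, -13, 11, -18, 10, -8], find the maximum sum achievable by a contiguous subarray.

Using Kadane's algorithm on [3, -13, 3, -5, -9, -13, 11, -18, 10, -8]:

Scanning through the array:
Position 1 (value -13): max_ending_here = -10, max_so_far = 3
Position 2 (value 3): max_ending_here = 3, max_so_far = 3
Position 3 (value -5): max_ending_here = -2, max_so_far = 3
Position 4 (value -9): max_ending_here = -9, max_so_far = 3
Position 5 (value -13): max_ending_here = -13, max_so_far = 3
Position 6 (value 11): max_ending_here = 11, max_so_far = 11
Position 7 (value -18): max_ending_here = -7, max_so_far = 11
Position 8 (value 10): max_ending_here = 10, max_so_far = 11
Position 9 (value -8): max_ending_here = 2, max_so_far = 11

Maximum subarray: [11]
Maximum sum: 11

The maximum subarray is [11] with sum 11. This subarray runs from index 6 to index 6.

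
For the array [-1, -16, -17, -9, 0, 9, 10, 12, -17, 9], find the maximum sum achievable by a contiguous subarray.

Using Kadane's algorithm on [-1, -16, -17, -9, 0, 9, 10, 12, -17, 9]:

Scanning through the array:
Position 1 (value -16): max_ending_here = -16, max_so_far = -1
Position 2 (value -17): max_ending_here = -17, max_so_far = -1
Position 3 (value -9): max_ending_here = -9, max_so_far = -1
Position 4 (value 0): max_ending_here = 0, max_so_far = 0
Position 5 (value 9): max_ending_here = 9, max_so_far = 9
Position 6 (value 10): max_ending_here = 19, max_so_far = 19
Position 7 (value 12): max_ending_here = 31, max_so_far = 31
Position 8 (value -17): max_ending_here = 14, max_so_far = 31
Position 9 (value 9): max_ending_here = 23, max_so_far = 31

Maximum subarray: [0, 9, 10, 12]
Maximum sum: 31

The maximum subarray is [0, 9, 10, 12] with sum 31. This subarray runs from index 4 to index 7.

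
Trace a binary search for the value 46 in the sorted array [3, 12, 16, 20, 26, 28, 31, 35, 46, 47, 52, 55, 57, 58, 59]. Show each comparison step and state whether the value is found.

Binary search for 46 in [3, 12, 16, 20, 26, 28, 31, 35, 46, 47, 52, 55, 57, 58, 59]:

lo=0, hi=14, mid=7, arr[mid]=35 -> 35 < 46, search right half
lo=8, hi=14, mid=11, arr[mid]=55 -> 55 > 46, search left half
lo=8, hi=10, mid=9, arr[mid]=47 -> 47 > 46, search left half
lo=8, hi=8, mid=8, arr[mid]=46 -> Found target at index 8!

Binary search finds 46 at index 8 after 4 comparisons. The search repeatedly halves the search space by comparing with the middle element.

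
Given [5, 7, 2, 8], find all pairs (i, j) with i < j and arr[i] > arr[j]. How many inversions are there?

Finding inversions in [5, 7, 2, 8]:

(0, 2): arr[0]=5 > arr[2]=2
(1, 2): arr[1]=7 > arr[2]=2

Total inversions: 2

The array has 2 inversion(s): (0,2), (1,2). Each pair (i,j) satisfies i < j and arr[i] > arr[j].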